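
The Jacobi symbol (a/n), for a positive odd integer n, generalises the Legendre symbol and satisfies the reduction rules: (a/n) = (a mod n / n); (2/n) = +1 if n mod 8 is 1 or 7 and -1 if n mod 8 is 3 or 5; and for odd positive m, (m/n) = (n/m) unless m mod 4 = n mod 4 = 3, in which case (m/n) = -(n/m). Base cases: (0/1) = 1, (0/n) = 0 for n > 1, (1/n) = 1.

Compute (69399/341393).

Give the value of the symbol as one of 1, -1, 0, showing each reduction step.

reciprocity: (69399/341393) = +1·(341393/69399) since 69399 mod 4 = 3, 341393 mod 4 = 1; sign now +1
(341393/69399) = (63797/69399)   [reduce mod 69399]
reciprocity: (63797/69399) = +1·(69399/63797) since 63797 mod 4 = 1, 69399 mod 4 = 3; sign now +1
(69399/63797) = (5602/63797)   [reduce mod 63797]
5602 = 2^1·2801; (2/63797) = -1 since 63797 mod 8 = 5, so (5602/63797) = (-1)^1·(2801/63797); sign now -1
reciprocity: (2801/63797) = +1·(63797/2801) since 2801 mod 4 = 1, 63797 mod 4 = 1; sign now -1
(63797/2801) = (2175/2801)   [reduce mod 2801]
reciprocity: (2175/2801) = +1·(2801/2175) since 2175 mod 4 = 3, 2801 mod 4 = 1; sign now -1
(2801/2175) = (626/2175)   [reduce mod 2175]
626 = 2^1·313; (2/2175) = +1 since 2175 mod 8 = 7, so (626/2175) = (+1)^1·(313/2175); sign now -1
reciprocity: (313/2175) = +1·(2175/313) since 313 mod 4 = 1, 2175 mod 4 = 3; sign now -1
(2175/313) = (297/313)   [reduce mod 313]
reciprocity: (297/313) = +1·(313/297) since 297 mod 4 = 1, 313 mod 4 = 1; sign now -1
(313/297) = (16/297)   [reduce mod 297]
16 = 2^4·1; (2/297) = +1 since 297 mod 8 = 1, so (16/297) = (+1)^4·(1/297); sign now -1
(1/297) = 1; final value = sign = -1

-1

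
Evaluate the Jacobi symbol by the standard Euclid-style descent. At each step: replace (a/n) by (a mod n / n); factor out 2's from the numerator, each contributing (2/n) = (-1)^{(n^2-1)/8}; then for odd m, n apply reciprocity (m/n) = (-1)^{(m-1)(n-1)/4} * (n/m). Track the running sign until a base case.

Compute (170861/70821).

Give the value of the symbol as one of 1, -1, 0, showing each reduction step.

0

(170861/70821) = (29219/70821)   [reduce mod 70821]
reciprocity: (29219/70821) = +1·(70821/29219) since 29219 mod 4 = 3, 70821 mod 4 = 1; sign now +1
(70821/29219) = (12383/29219)   [reduce mod 29219]
reciprocity: (12383/29219) = -1·(29219/12383) since 12383 mod 4 = 3, 29219 mod 4 = 3; sign now -1
(29219/12383) = (4453/12383)   [reduce mod 12383]
reciprocity: (4453/12383) = +1·(12383/4453) since 4453 mod 4 = 1, 12383 mod 4 = 3; sign now -1
(12383/4453) = (3477/4453)   [reduce mod 4453]
reciprocity: (3477/4453) = +1·(4453/3477) since 3477 mod 4 = 1, 4453 mod 4 = 1; sign now -1
(4453/3477) = (976/3477)   [reduce mod 3477]
976 = 2^4·61; (2/3477) = -1 since 3477 mod 8 = 5, so (976/3477) = (-1)^4·(61/3477); sign now -1
reciprocity: (61/3477) = +1·(3477/61) since 61 mod 4 = 1, 3477 mod 4 = 1; sign now -1
(3477/61) = (0/61)   [reduce mod 61]
(0/61) = 0   [gcd(a, n) > 1]; final value = 0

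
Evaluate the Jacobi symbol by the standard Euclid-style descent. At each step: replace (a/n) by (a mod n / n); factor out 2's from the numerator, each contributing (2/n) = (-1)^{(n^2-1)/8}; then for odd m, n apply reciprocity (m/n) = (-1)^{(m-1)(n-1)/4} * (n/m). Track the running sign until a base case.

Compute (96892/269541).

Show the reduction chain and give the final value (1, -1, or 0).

factor out 2^2: 96892 = 2^2·24223; with 269541 mod 8 = 5, (2/269541) = -1; sign now +1; continue with (24223/269541)
flip (24223/269541) -> (269541/24223): both odd, 24223 mod 4 = 3, 269541 mod 4 = 1, so the flip contributes +1; sign now +1
(269541/24223): 269541 mod 24223 = 3088, so (269541/24223) = (3088/24223)
factor out 2^4: 3088 = 2^4·193; with 24223 mod 8 = 7, (2/24223) = +1; sign now +1; continue with (193/24223)
flip (193/24223) -> (24223/193): both odd, 193 mod 4 = 1, 24223 mod 4 = 3, so the flip contributes +1; sign now +1
(24223/193): 24223 mod 193 = 98, so (24223/193) = (98/193)
factor out 2^1: 98 = 2^1·49; with 193 mod 8 = 1, (2/193) = +1; sign now +1; continue with (49/193)
flip (49/193) -> (193/49): both odd, 49 mod 4 = 1, 193 mod 4 = 1, so the flip contributes +1; sign now +1
(193/49): 193 mod 49 = 46, so (193/49) = (46/49)
factor out 2^1: 46 = 2^1·23; with 49 mod 8 = 1, (2/49) = +1; sign now +1; continue with (23/49)
flip (23/49) -> (49/23): both odd, 23 mod 4 = 3, 49 mod 4 = 1, so the flip contributes +1; sign now +1
(49/23): 49 mod 23 = 3, so (49/23) = (3/23)
flip (3/23) -> (23/3): both odd, 3 mod 4 = 3, 23 mod 4 = 3, so the flip contributes -1; sign now -1
(23/3): 23 mod 3 = 2, so (23/3) = (2/3)
factor out 2^1: 2 = 2^1·1; with 3 mod 8 = 3, (2/3) = -1; sign now +1; continue with (1/3)
reached (1/3) = 1, so the symbol is +1

1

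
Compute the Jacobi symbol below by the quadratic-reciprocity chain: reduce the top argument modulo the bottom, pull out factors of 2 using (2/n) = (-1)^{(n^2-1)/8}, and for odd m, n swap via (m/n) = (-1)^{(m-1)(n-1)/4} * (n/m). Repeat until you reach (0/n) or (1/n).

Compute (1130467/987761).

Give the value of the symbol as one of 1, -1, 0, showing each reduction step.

(1130467/987761) = (142706/987761)   [reduce mod 987761]
142706 = 2^1·71353; (2/987761) = +1 since 987761 mod 8 = 1, so (142706/987761) = (+1)^1·(71353/987761); sign now +1
reciprocity: (71353/987761) = +1·(987761/71353) since 71353 mod 4 = 1, 987761 mod 4 = 1; sign now +1
(987761/71353) = (60172/71353)   [reduce mod 71353]
60172 = 2^2·15043; (2/71353) = +1 since 71353 mod 8 = 1, so (60172/71353) = (+1)^2·(15043/71353); sign now +1
reciprocity: (15043/71353) = +1·(71353/15043) since 15043 mod 4 = 3, 71353 mod 4 = 1; sign now +1
(71353/15043) = (11181/15043)   [reduce mod 15043]
reciprocity: (11181/15043) = +1·(15043/11181) since 11181 mod 4 = 1, 15043 mod 4 = 3; sign now +1
(15043/11181) = (3862/11181)   [reduce mod 11181]
3862 = 2^1·1931; (2/11181) = -1 since 11181 mod 8 = 5, so (3862/11181) = (-1)^1·(1931/11181); sign now -1
reciprocity: (1931/11181) = +1·(11181/1931) since 1931 mod 4 = 3, 11181 mod 4 = 1; sign now -1
(11181/1931) = (1526/1931)   [reduce mod 1931]
1526 = 2^1·763; (2/1931) = -1 since 1931 mod 8 = 3, so (1526/1931) = (-1)^1·(763/1931); sign now +1
reciprocity: (763/1931) = -1·(1931/763) since 763 mod 4 = 3, 1931 mod 4 = 3; sign now -1
(1931/763) = (405/763)   [reduce mod 763]
reciprocity: (405/763) = +1·(763/405) since 405 mod 4 = 1, 763 mod 4 = 3; sign now -1
(763/405) = (358/405)   [reduce mod 405]
358 = 2^1·179; (2/405) = -1 since 405 mod 8 = 5, so (358/405) = (-1)^1·(179/405); sign now +1
reciprocity: (179/405) = +1·(405/179) since 179 mod 4 = 3, 405 mod 4 = 1; sign now +1
(405/179) = (47/179)   [reduce mod 179]
reciprocity: (47/179) = -1·(179/47) since 47 mod 4 = 3, 179 mod 4 = 3; sign now -1
(179/47) = (38/47)   [reduce mod 47]
38 = 2^1·19; (2/47) = +1 since 47 mod 8 = 7, so (38/47) = (+1)^1·(19/47); sign now -1
reciprocity: (19/47) = -1·(47/19) since 19 mod 4 = 3, 47 mod 4 = 3; sign now +1
(47/19) = (9/19)   [reduce mod 19]
reciprocity: (9/19) = +1·(19/9) since 9 mod 4 = 1, 19 mod 4 = 3; sign now +1
(19/9) = (1/9)   [reduce mod 9]
(1/9) = 1; final value = sign = +1

1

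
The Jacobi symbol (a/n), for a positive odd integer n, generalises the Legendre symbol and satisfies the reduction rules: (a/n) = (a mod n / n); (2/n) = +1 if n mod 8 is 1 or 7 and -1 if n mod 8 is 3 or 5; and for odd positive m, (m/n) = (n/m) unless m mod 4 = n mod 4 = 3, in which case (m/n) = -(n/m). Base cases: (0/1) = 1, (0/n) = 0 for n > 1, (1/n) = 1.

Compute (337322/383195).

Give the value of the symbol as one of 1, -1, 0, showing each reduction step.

-1

337322 = 2^1·168661; (2/383195) = -1 since 383195 mod 8 = 3, so (337322/383195) = (-1)^1·(168661/383195); sign now -1
reciprocity: (168661/383195) = +1·(383195/168661) since 168661 mod 4 = 1, 383195 mod 4 = 3; sign now -1
(383195/168661) = (45873/168661)   [reduce mod 168661]
reciprocity: (45873/168661) = +1·(168661/45873) since 45873 mod 4 = 1, 168661 mod 4 = 1; sign now -1
(168661/45873) = (31042/45873)   [reduce mod 45873]
31042 = 2^1·15521; (2/45873) = +1 since 45873 mod 8 = 1, so (31042/45873) = (+1)^1·(15521/45873); sign now -1
reciprocity: (15521/45873) = +1·(45873/15521) since 15521 mod 4 = 1, 45873 mod 4 = 1; sign now -1
(45873/15521) = (14831/15521)   [reduce mod 15521]
reciprocity: (14831/15521) = +1·(15521/14831) since 14831 mod 4 = 3, 15521 mod 4 = 1; sign now -1
(15521/14831) = (690/14831)   [reduce mod 14831]
690 = 2^1·345; (2/14831) = +1 since 14831 mod 8 = 7, so (690/14831) = (+1)^1·(345/14831); sign now -1
reciprocity: (345/14831) = +1·(14831/345) since 345 mod 4 = 1, 14831 mod 4 = 3; sign now -1
(14831/345) = (341/345)   [reduce mod 345]
reciprocity: (341/345) = +1·(345/341) since 341 mod 4 = 1, 345 mod 4 = 1; sign now -1
(345/341) = (4/341)   [reduce mod 341]
4 = 2^2·1; (2/341) = -1 since 341 mod 8 = 5, so (4/341) = (-1)^2·(1/341); sign now -1
(1/341) = 1; final value = sign = -1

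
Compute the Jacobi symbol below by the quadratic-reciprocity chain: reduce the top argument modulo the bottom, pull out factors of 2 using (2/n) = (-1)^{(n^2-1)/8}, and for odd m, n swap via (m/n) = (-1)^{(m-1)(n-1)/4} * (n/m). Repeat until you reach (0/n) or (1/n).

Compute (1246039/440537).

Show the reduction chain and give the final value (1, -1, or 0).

1

(1246039/440537) = (364965/440537)   [reduce mod 440537]
reciprocity: (364965/440537) = +1·(440537/364965) since 364965 mod 4 = 1, 440537 mod 4 = 1; sign now +1
(440537/364965) = (75572/364965)   [reduce mod 364965]
75572 = 2^2·18893; (2/364965) = -1 since 364965 mod 8 = 5, so (75572/364965) = (-1)^2·(18893/364965); sign now +1
reciprocity: (18893/364965) = +1·(364965/18893) since 18893 mod 4 = 1, 364965 mod 4 = 1; sign now +1
(364965/18893) = (5998/18893)   [reduce mod 18893]
5998 = 2^1·2999; (2/18893) = -1 since 18893 mod 8 = 5, so (5998/18893) = (-1)^1·(2999/18893); sign now -1
reciprocity: (2999/18893) = +1·(18893/2999) since 2999 mod 4 = 3, 18893 mod 4 = 1; sign now -1
(18893/2999) = (899/2999)   [reduce mod 2999]
reciprocity: (899/2999) = -1·(2999/899) since 899 mod 4 = 3, 2999 mod 4 = 3; sign now +1
(2999/899) = (302/899)   [reduce mod 899]
302 = 2^1·151; (2/899) = -1 since 899 mod 8 = 3, so (302/899) = (-1)^1·(151/899); sign now -1
reciprocity: (151/899) = -1·(899/151) since 151 mod 4 = 3, 899 mod 4 = 3; sign now +1
(899/151) = (144/151)   [reduce mod 151]
144 = 2^4·9; (2/151) = +1 since 151 mod 8 = 7, so (144/151) = (+1)^4·(9/151); sign now +1
reciprocity: (9/151) = +1·(151/9) since 9 mod 4 = 1, 151 mod 4 = 3; sign now +1
(151/9) = (7/9)   [reduce mod 9]
reciprocity: (7/9) = +1·(9/7) since 7 mod 4 = 3, 9 mod 4 = 1; sign now +1
(9/7) = (2/7)   [reduce mod 7]
2 = 2^1·1; (2/7) = +1 since 7 mod 8 = 7, so (2/7) = (+1)^1·(1/7); sign now +1
(1/7) = 1; final value = sign = +1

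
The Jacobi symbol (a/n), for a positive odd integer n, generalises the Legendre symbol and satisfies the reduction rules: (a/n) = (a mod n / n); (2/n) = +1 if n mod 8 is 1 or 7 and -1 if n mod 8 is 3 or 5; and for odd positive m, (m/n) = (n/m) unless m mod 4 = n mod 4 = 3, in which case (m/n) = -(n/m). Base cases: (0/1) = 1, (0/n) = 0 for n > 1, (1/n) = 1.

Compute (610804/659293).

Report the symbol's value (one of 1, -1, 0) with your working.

factor out 2^2: 610804 = 2^2·152701; with 659293 mod 8 = 5, (2/659293) = -1; sign now +1; continue with (152701/659293)
flip (152701/659293) -> (659293/152701): both odd, 152701 mod 4 = 1, 659293 mod 4 = 1, so the flip contributes +1; sign now +1
(659293/152701): 659293 mod 152701 = 48489, so (659293/152701) = (48489/152701)
flip (48489/152701) -> (152701/48489): both odd, 48489 mod 4 = 1, 152701 mod 4 = 1, so the flip contributes +1; sign now +1
(152701/48489): 152701 mod 48489 = 7234, so (152701/48489) = (7234/48489)
factor out 2^1: 7234 = 2^1·3617; with 48489 mod 8 = 1, (2/48489) = +1; sign now +1; continue with (3617/48489)
flip (3617/48489) -> (48489/3617): both odd, 3617 mod 4 = 1, 48489 mod 4 = 1, so the flip contributes +1; sign now +1
(48489/3617): 48489 mod 3617 = 1468, so (48489/3617) = (1468/3617)
factor out 2^2: 1468 = 2^2·367; with 3617 mod 8 = 1, (2/3617) = +1; sign now +1; continue with (367/3617)
flip (367/3617) -> (3617/367): both odd, 367 mod 4 = 3, 3617 mod 4 = 1, so the flip contributes +1; sign now +1
(3617/367): 3617 mod 367 = 314, so (3617/367) = (314/367)
factor out 2^1: 314 = 2^1·157; with 367 mod 8 = 7, (2/367) = +1; sign now +1; continue with (157/367)
flip (157/367) -> (367/157): both odd, 157 mod 4 = 1, 367 mod 4 = 3, so the flip contributes +1; sign now +1
(367/157): 367 mod 157 = 53, so (367/157) = (53/157)
flip (53/157) -> (157/53): both odd, 53 mod 4 = 1, 157 mod 4 = 1, so the flip contributes +1; sign now +1
(157/53): 157 mod 53 = 51, so (157/53) = (51/53)
flip (51/53) -> (53/51): both odd, 51 mod 4 = 3, 53 mod 4 = 1, so the flip contributes +1; sign now +1
(53/51): 53 mod 51 = 2, so (53/51) = (2/51)
factor out 2^1: 2 = 2^1·1; with 51 mod 8 = 3, (2/51) = -1; sign now -1; continue with (1/51)
reached (1/51) = 1, so the symbol is -1

-1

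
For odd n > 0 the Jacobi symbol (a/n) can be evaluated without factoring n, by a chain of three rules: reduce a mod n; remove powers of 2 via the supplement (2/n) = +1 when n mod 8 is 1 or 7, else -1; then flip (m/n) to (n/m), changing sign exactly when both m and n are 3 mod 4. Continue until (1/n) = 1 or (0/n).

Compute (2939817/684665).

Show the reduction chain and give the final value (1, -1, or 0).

-1

(2939817/684665) = (201157/684665)   [reduce mod 684665]
reciprocity: (201157/684665) = +1·(684665/201157) since 201157 mod 4 = 1, 684665 mod 4 = 1; sign now +1
(684665/201157) = (81194/201157)   [reduce mod 201157]
81194 = 2^1·40597; (2/201157) = -1 since 201157 mod 8 = 5, so (81194/201157) = (-1)^1·(40597/201157); sign now -1
reciprocity: (40597/201157) = +1·(201157/40597) since 40597 mod 4 = 1, 201157 mod 4 = 1; sign now -1
(201157/40597) = (38769/40597)   [reduce mod 40597]
reciprocity: (38769/40597) = +1·(40597/38769) since 38769 mod 4 = 1, 40597 mod 4 = 1; sign now -1
(40597/38769) = (1828/38769)   [reduce mod 38769]
1828 = 2^2·457; (2/38769) = +1 since 38769 mod 8 = 1, so (1828/38769) = (+1)^2·(457/38769); sign now -1
reciprocity: (457/38769) = +1·(38769/457) since 457 mod 4 = 1, 38769 mod 4 = 1; sign now -1
(38769/457) = (381/457)   [reduce mod 457]
reciprocity: (381/457) = +1·(457/381) since 381 mod 4 = 1, 457 mod 4 = 1; sign now -1
(457/381) = (76/381)   [reduce mod 381]
76 = 2^2·19; (2/381) = -1 since 381 mod 8 = 5, so (76/381) = (-1)^2·(19/381); sign now -1
reciprocity: (19/381) = +1·(381/19) since 19 mod 4 = 3, 381 mod 4 = 1; sign now -1
(381/19) = (1/19)   [reduce mod 19]
(1/19) = 1; final value = sign = -1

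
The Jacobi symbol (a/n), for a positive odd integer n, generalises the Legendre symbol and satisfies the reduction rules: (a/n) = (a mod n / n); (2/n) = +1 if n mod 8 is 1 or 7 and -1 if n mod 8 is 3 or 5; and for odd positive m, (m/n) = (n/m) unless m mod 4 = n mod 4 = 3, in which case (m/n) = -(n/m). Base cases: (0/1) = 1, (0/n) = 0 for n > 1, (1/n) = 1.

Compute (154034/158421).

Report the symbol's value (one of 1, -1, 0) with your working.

154034 = 2^1·77017; (2/158421) = -1 since 158421 mod 8 = 5, so (154034/158421) = (-1)^1·(77017/158421); sign now -1
reciprocity: (77017/158421) = +1·(158421/77017) since 77017 mod 4 = 1, 158421 mod 4 = 1; sign now -1
(158421/77017) = (4387/77017)   [reduce mod 77017]
reciprocity: (4387/77017) = +1·(77017/4387) since 4387 mod 4 = 3, 77017 mod 4 = 1; sign now -1
(77017/4387) = (2438/4387)   [reduce mod 4387]
2438 = 2^1·1219; (2/4387) = -1 since 4387 mod 8 = 3, so (2438/4387) = (-1)^1·(1219/4387); sign now +1
reciprocity: (1219/4387) = -1·(4387/1219) since 1219 mod 4 = 3, 4387 mod 4 = 3; sign now -1
(4387/1219) = (730/1219)   [reduce mod 1219]
730 = 2^1·365; (2/1219) = -1 since 1219 mod 8 = 3, so (730/1219) = (-1)^1·(365/1219); sign now +1
reciprocity: (365/1219) = +1·(1219/365) since 365 mod 4 = 1, 1219 mod 4 = 3; sign now +1
(1219/365) = (124/365)   [reduce mod 365]
124 = 2^2·31; (2/365) = -1 since 365 mod 8 = 5, so (124/365) = (-1)^2·(31/365); sign now +1
reciprocity: (31/365) = +1·(365/31) since 31 mod 4 = 3, 365 mod 4 = 1; sign now +1
(365/31) = (24/31)   [reduce mod 31]
24 = 2^3·3; (2/31) = +1 since 31 mod 8 = 7, so (24/31) = (+1)^3·(3/31); sign now +1
reciprocity: (3/31) = -1·(31/3) since 3 mod 4 = 3, 31 mod 4 = 3; sign now -1
(31/3) = (1/3)   [reduce mod 3]
(1/3) = 1; final value = sign = -1

-1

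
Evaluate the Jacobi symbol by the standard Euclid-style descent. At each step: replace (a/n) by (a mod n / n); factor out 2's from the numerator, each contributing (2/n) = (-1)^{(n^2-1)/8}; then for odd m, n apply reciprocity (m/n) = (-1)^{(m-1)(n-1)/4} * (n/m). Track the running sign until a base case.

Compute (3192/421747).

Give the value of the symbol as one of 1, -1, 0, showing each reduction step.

1

3192 = 2^3·399; (2/421747) = -1 since 421747 mod 8 = 3, so (3192/421747) = (-1)^3·(399/421747); sign now -1
reciprocity: (399/421747) = -1·(421747/399) since 399 mod 4 = 3, 421747 mod 4 = 3; sign now +1
(421747/399) = (4/399)   [reduce mod 399]
4 = 2^2·1; (2/399) = +1 since 399 mod 8 = 7, so (4/399) = (+1)^2·(1/399); sign now +1
(1/399) = 1; final value = sign = +1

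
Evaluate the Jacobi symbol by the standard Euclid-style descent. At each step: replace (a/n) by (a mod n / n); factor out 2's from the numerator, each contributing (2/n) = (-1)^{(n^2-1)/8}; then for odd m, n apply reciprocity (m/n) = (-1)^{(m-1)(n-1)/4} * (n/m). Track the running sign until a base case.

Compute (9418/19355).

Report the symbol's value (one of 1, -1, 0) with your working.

9418 = 2^1·4709; (2/19355) = -1 since 19355 mod 8 = 3, so (9418/19355) = (-1)^1·(4709/19355); sign now -1
reciprocity: (4709/19355) = +1·(19355/4709) since 4709 mod 4 = 1, 19355 mod 4 = 3; sign now -1
(19355/4709) = (519/4709)   [reduce mod 4709]
reciprocity: (519/4709) = +1·(4709/519) since 519 mod 4 = 3, 4709 mod 4 = 1; sign now -1
(4709/519) = (38/519)   [reduce mod 519]
38 = 2^1·19; (2/519) = +1 since 519 mod 8 = 7, so (38/519) = (+1)^1·(19/519); sign now -1
reciprocity: (19/519) = -1·(519/19) since 19 mod 4 = 3, 519 mod 4 = 3; sign now +1
(519/19) = (6/19)   [reduce mod 19]
6 = 2^1·3; (2/19) = -1 since 19 mod 8 = 3, so (6/19) = (-1)^1·(3/19); sign now -1
reciprocity: (3/19) = -1·(19/3) since 3 mod 4 = 3, 19 mod 4 = 3; sign now +1
(19/3) = (1/3)   [reduce mod 3]
(1/3) = 1; final value = sign = +1

1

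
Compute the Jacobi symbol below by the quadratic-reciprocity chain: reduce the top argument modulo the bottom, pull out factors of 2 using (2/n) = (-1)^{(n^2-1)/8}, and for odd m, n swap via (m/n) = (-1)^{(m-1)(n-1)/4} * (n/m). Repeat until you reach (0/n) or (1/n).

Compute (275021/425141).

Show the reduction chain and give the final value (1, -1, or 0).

reciprocity: (275021/425141) = +1·(425141/275021) since 275021 mod 4 = 1, 425141 mod 4 = 1; sign now +1
(425141/275021) = (150120/275021)   [reduce mod 275021]
150120 = 2^3·18765; (2/275021) = -1 since 275021 mod 8 = 5, so (150120/275021) = (-1)^3·(18765/275021); sign now -1
reciprocity: (18765/275021) = +1·(275021/18765) since 18765 mod 4 = 1, 275021 mod 4 = 1; sign now -1
(275021/18765) = (12311/18765)   [reduce mod 18765]
reciprocity: (12311/18765) = +1·(18765/12311) since 12311 mod 4 = 3, 18765 mod 4 = 1; sign now -1
(18765/12311) = (6454/12311)   [reduce mod 12311]
6454 = 2^1·3227; (2/12311) = +1 since 12311 mod 8 = 7, so (6454/12311) = (+1)^1·(3227/12311); sign now -1
reciprocity: (3227/12311) = -1·(12311/3227) since 3227 mod 4 = 3, 12311 mod 4 = 3; sign now +1
(12311/3227) = (2630/3227)   [reduce mod 3227]
2630 = 2^1·1315; (2/3227) = -1 since 3227 mod 8 = 3, so (2630/3227) = (-1)^1·(1315/3227); sign now -1
reciprocity: (1315/3227) = -1·(3227/1315) since 1315 mod 4 = 3, 3227 mod 4 = 3; sign now +1
(3227/1315) = (597/1315)   [reduce mod 1315]
reciprocity: (597/1315) = +1·(1315/597) since 597 mod 4 = 1, 1315 mod 4 = 3; sign now +1
(1315/597) = (121/597)   [reduce mod 597]
reciprocity: (121/597) = +1·(597/121) since 121 mod 4 = 1, 597 mod 4 = 1; sign now +1
(597/121) = (113/121)   [reduce mod 121]
reciprocity: (113/121) = +1·(121/113) since 113 mod 4 = 1, 121 mod 4 = 1; sign now +1
(121/113) = (8/113)   [reduce mod 113]
8 = 2^3·1; (2/113) = +1 since 113 mod 8 = 1, so (8/113) = (+1)^3·(1/113); sign now +1
(1/113) = 1; final value = sign = +1

1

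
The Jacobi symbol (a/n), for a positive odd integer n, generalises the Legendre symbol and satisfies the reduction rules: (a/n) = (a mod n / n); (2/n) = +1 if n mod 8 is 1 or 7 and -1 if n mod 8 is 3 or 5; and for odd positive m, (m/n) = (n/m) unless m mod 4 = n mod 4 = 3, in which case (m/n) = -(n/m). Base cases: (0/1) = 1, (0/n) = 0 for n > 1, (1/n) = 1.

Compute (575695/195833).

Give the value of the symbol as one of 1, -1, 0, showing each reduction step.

1

(575695/195833): 575695 mod 195833 = 184029, so (575695/195833) = (184029/195833)
flip (184029/195833) -> (195833/184029): both odd, 184029 mod 4 = 1, 195833 mod 4 = 1, so the flip contributes +1; sign now +1
(195833/184029): 195833 mod 184029 = 11804, so (195833/184029) = (11804/184029)
factor out 2^2: 11804 = 2^2·2951; with 184029 mod 8 = 5, (2/184029) = -1; sign now +1; continue with (2951/184029)
flip (2951/184029) -> (184029/2951): both odd, 2951 mod 4 = 3, 184029 mod 4 = 1, so the flip contributes +1; sign now +1
(184029/2951): 184029 mod 2951 = 1067, so (184029/2951) = (1067/2951)
flip (1067/2951) -> (2951/1067): both odd, 1067 mod 4 = 3, 2951 mod 4 = 3, so the flip contributes -1; sign now -1
(2951/1067): 2951 mod 1067 = 817, so (2951/1067) = (817/1067)
flip (817/1067) -> (1067/817): both odd, 817 mod 4 = 1, 1067 mod 4 = 3, so the flip contributes +1; sign now -1
(1067/817): 1067 mod 817 = 250, so (1067/817) = (250/817)
factor out 2^1: 250 = 2^1·125; with 817 mod 8 = 1, (2/817) = +1; sign now -1; continue with (125/817)
flip (125/817) -> (817/125): both odd, 125 mod 4 = 1, 817 mod 4 = 1, so the flip contributes +1; sign now -1
(817/125): 817 mod 125 = 67, so (817/125) = (67/125)
flip (67/125) -> (125/67): both odd, 67 mod 4 = 3, 125 mod 4 = 1, so the flip contributes +1; sign now -1
(125/67): 125 mod 67 = 58, so (125/67) = (58/67)
factor out 2^1: 58 = 2^1·29; with 67 mod 8 = 3, (2/67) = -1; sign now +1; continue with (29/67)
flip (29/67) -> (67/29): both odd, 29 mod 4 = 1, 67 mod 4 = 3, so the flip contributes +1; sign now +1
(67/29): 67 mod 29 = 9, so (67/29) = (9/29)
flip (9/29) -> (29/9): both odd, 9 mod 4 = 1, 29 mod 4 = 1, so the flip contributes +1; sign now +1
(29/9): 29 mod 9 = 2, so (29/9) = (2/9)
factor out 2^1: 2 = 2^1·1; with 9 mod 8 = 1, (2/9) = +1; sign now +1; continue with (1/9)
reached (1/9) = 1, so the symbol is +1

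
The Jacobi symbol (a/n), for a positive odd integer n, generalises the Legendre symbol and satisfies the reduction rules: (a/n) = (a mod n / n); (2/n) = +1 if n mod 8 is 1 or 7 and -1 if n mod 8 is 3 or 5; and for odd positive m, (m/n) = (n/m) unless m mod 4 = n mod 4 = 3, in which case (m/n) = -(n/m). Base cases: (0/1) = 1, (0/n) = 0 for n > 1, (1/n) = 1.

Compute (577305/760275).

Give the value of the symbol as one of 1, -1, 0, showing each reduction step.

0

reciprocity: (577305/760275) = +1·(760275/577305) since 577305 mod 4 = 1, 760275 mod 4 = 3; sign now +1
(760275/577305) = (182970/577305)   [reduce mod 577305]
182970 = 2^1·91485; (2/577305) = +1 since 577305 mod 8 = 1, so (182970/577305) = (+1)^1·(91485/577305); sign now +1
reciprocity: (91485/577305) = +1·(577305/91485) since 91485 mod 4 = 1, 577305 mod 4 = 1; sign now +1
(577305/91485) = (28395/91485)   [reduce mod 91485]
reciprocity: (28395/91485) = +1·(91485/28395) since 28395 mod 4 = 3, 91485 mod 4 = 1; sign now +1
(91485/28395) = (6300/28395)   [reduce mod 28395]
6300 = 2^2·1575; (2/28395) = -1 since 28395 mod 8 = 3, so (6300/28395) = (-1)^2·(1575/28395); sign now +1
reciprocity: (1575/28395) = -1·(28395/1575) since 1575 mod 4 = 3, 28395 mod 4 = 3; sign now -1
(28395/1575) = (45/1575)   [reduce mod 1575]
reciprocity: (45/1575) = +1·(1575/45) since 45 mod 4 = 1, 1575 mod 4 = 3; sign now -1
(1575/45) = (0/45)   [reduce mod 45]
(0/45) = 0   [gcd(a, n) > 1]; final value = 0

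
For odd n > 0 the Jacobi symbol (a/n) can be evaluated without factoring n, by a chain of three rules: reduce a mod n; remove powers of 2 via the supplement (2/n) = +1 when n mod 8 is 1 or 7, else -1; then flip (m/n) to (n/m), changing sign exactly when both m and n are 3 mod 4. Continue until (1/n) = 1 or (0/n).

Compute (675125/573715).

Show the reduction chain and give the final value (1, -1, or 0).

0

(675125/573715) = (101410/573715)   [reduce mod 573715]
101410 = 2^1·50705; (2/573715) = -1 since 573715 mod 8 = 3, so (101410/573715) = (-1)^1·(50705/573715); sign now -1
reciprocity: (50705/573715) = +1·(573715/50705) since 50705 mod 4 = 1, 573715 mod 4 = 3; sign now -1
(573715/50705) = (15960/50705)   [reduce mod 50705]
15960 = 2^3·1995; (2/50705) = +1 since 50705 mod 8 = 1, so (15960/50705) = (+1)^3·(1995/50705); sign now -1
reciprocity: (1995/50705) = +1·(50705/1995) since 1995 mod 4 = 3, 50705 mod 4 = 1; sign now -1
(50705/1995) = (830/1995)   [reduce mod 1995]
830 = 2^1·415; (2/1995) = -1 since 1995 mod 8 = 3, so (830/1995) = (-1)^1·(415/1995); sign now +1
reciprocity: (415/1995) = -1·(1995/415) since 415 mod 4 = 3, 1995 mod 4 = 3; sign now -1
(1995/415) = (335/415)   [reduce mod 415]
reciprocity: (335/415) = -1·(415/335) since 335 mod 4 = 3, 415 mod 4 = 3; sign now +1
(415/335) = (80/335)   [reduce mod 335]
80 = 2^4·5; (2/335) = +1 since 335 mod 8 = 7, so (80/335) = (+1)^4·(5/335); sign now +1
reciprocity: (5/335) = +1·(335/5) since 5 mod 4 = 1, 335 mod 4 = 3; sign now +1
(335/5) = (0/5)   [reduce mod 5]
(0/5) = 0   [gcd(a, n) > 1]; final value = 0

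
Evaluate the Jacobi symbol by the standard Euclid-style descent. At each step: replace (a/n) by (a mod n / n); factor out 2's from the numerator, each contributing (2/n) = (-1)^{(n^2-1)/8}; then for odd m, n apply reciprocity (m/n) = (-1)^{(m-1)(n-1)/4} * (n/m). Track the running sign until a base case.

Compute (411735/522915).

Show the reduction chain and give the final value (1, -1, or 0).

reciprocity: (411735/522915) = -1·(522915/411735) since 411735 mod 4 = 3, 522915 mod 4 = 3; sign now -1
(522915/411735) = (111180/411735)   [reduce mod 411735]
111180 = 2^2·27795; (2/411735) = +1 since 411735 mod 8 = 7, so (111180/411735) = (+1)^2·(27795/411735); sign now -1
reciprocity: (27795/411735) = -1·(411735/27795) since 27795 mod 4 = 3, 411735 mod 4 = 3; sign now +1
(411735/27795) = (22605/27795)   [reduce mod 27795]
reciprocity: (22605/27795) = +1·(27795/22605) since 22605 mod 4 = 1, 27795 mod 4 = 3; sign now +1
(27795/22605) = (5190/22605)   [reduce mod 22605]
5190 = 2^1·2595; (2/22605) = -1 since 22605 mod 8 = 5, so (5190/22605) = (-1)^1·(2595/22605); sign now -1
reciprocity: (2595/22605) = +1·(22605/2595) since 2595 mod 4 = 3, 22605 mod 4 = 1; sign now -1
(22605/2595) = (1845/2595)   [reduce mod 2595]
reciprocity: (1845/2595) = +1·(2595/1845) since 1845 mod 4 = 1, 2595 mod 4 = 3; sign now -1
(2595/1845) = (750/1845)   [reduce mod 1845]
750 = 2^1·375; (2/1845) = -1 since 1845 mod 8 = 5, so (750/1845) = (-1)^1·(375/1845); sign now +1
reciprocity: (375/1845) = +1·(1845/375) since 375 mod 4 = 3, 1845 mod 4 = 1; sign now +1
(1845/375) = (345/375)   [reduce mod 375]
reciprocity: (345/375) = +1·(375/345) since 345 mod 4 = 1, 375 mod 4 = 3; sign now +1
(375/345) = (30/345)   [reduce mod 345]
30 = 2^1·15; (2/345) = +1 since 345 mod 8 = 1, so (30/345) = (+1)^1·(15/345); sign now +1
reciprocity: (15/345) = +1·(345/15) since 15 mod 4 = 3, 345 mod 4 = 1; sign now +1
(345/15) = (0/15)   [reduce mod 15]
(0/15) = 0   [gcd(a, n) > 1]; final value = 0

0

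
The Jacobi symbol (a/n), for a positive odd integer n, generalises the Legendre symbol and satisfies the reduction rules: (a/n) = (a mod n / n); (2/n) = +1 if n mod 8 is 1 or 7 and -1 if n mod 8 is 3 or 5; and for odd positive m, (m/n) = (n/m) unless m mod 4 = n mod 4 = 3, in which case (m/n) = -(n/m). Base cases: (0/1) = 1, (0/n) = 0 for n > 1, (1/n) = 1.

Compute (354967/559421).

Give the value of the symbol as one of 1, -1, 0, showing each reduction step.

1

reciprocity: (354967/559421) = +1·(559421/354967) since 354967 mod 4 = 3, 559421 mod 4 = 1; sign now +1
(559421/354967) = (204454/354967)   [reduce mod 354967]
204454 = 2^1·102227; (2/354967) = +1 since 354967 mod 8 = 7, so (204454/354967) = (+1)^1·(102227/354967); sign now +1
reciprocity: (102227/354967) = -1·(354967/102227) since 102227 mod 4 = 3, 354967 mod 4 = 3; sign now -1
(354967/102227) = (48286/102227)   [reduce mod 102227]
48286 = 2^1·24143; (2/102227) = -1 since 102227 mod 8 = 3, so (48286/102227) = (-1)^1·(24143/102227); sign now +1
reciprocity: (24143/102227) = -1·(102227/24143) since 24143 mod 4 = 3, 102227 mod 4 = 3; sign now -1
(102227/24143) = (5655/24143)   [reduce mod 24143]
reciprocity: (5655/24143) = -1·(24143/5655) since 5655 mod 4 = 3, 24143 mod 4 = 3; sign now +1
(24143/5655) = (1523/5655)   [reduce mod 5655]
reciprocity: (1523/5655) = -1·(5655/1523) since 1523 mod 4 = 3, 5655 mod 4 = 3; sign now -1
(5655/1523) = (1086/1523)   [reduce mod 1523]
1086 = 2^1·543; (2/1523) = -1 since 1523 mod 8 = 3, so (1086/1523) = (-1)^1·(543/1523); sign now +1
reciprocity: (543/1523) = -1·(1523/543) since 543 mod 4 = 3, 1523 mod 4 = 3; sign now -1
(1523/543) = (437/543)   [reduce mod 543]
reciprocity: (437/543) = +1·(543/437) since 437 mod 4 = 1, 543 mod 4 = 3; sign now -1
(543/437) = (106/437)   [reduce mod 437]
106 = 2^1·53; (2/437) = -1 since 437 mod 8 = 5, so (106/437) = (-1)^1·(53/437); sign now +1
reciprocity: (53/437) = +1·(437/53) since 53 mod 4 = 1, 437 mod 4 = 1; sign now +1
(437/53) = (13/53)   [reduce mod 53]
reciprocity: (13/53) = +1·(53/13) since 13 mod 4 = 1, 53 mod 4 = 1; sign now +1
(53/13) = (1/13)   [reduce mod 13]
(1/13) = 1; final value = sign = +1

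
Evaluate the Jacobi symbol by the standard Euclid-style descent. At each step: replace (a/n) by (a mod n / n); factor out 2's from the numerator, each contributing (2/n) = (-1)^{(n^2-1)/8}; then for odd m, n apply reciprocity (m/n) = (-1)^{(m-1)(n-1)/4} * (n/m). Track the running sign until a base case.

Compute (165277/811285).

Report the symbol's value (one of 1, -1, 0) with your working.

-1

reciprocity: (165277/811285) = +1·(811285/165277) since 165277 mod 4 = 1, 811285 mod 4 = 1; sign now +1
(811285/165277) = (150177/165277)   [reduce mod 165277]
reciprocity: (150177/165277) = +1·(165277/150177) since 150177 mod 4 = 1, 165277 mod 4 = 1; sign now +1
(165277/150177) = (15100/150177)   [reduce mod 150177]
15100 = 2^2·3775; (2/150177) = +1 since 150177 mod 8 = 1, so (15100/150177) = (+1)^2·(3775/150177); sign now +1
reciprocity: (3775/150177) = +1·(150177/3775) since 3775 mod 4 = 3, 150177 mod 4 = 1; sign now +1
(150177/3775) = (2952/3775)   [reduce mod 3775]
2952 = 2^3·369; (2/3775) = +1 since 3775 mod 8 = 7, so (2952/3775) = (+1)^3·(369/3775); sign now +1
reciprocity: (369/3775) = +1·(3775/369) since 369 mod 4 = 1, 3775 mod 4 = 3; sign now +1
(3775/369) = (85/369)   [reduce mod 369]
reciprocity: (85/369) = +1·(369/85) since 85 mod 4 = 1, 369 mod 4 = 1; sign now +1
(369/85) = (29/85)   [reduce mod 85]
reciprocity: (29/85) = +1·(85/29) since 29 mod 4 = 1, 85 mod 4 = 1; sign now +1
(85/29) = (27/29)   [reduce mod 29]
reciprocity: (27/29) = +1·(29/27) since 27 mod 4 = 3, 29 mod 4 = 1; sign now +1
(29/27) = (2/27)   [reduce mod 27]
2 = 2^1·1; (2/27) = -1 since 27 mod 8 = 3, so (2/27) = (-1)^1·(1/27); sign now -1
(1/27) = 1; final value = sign = -1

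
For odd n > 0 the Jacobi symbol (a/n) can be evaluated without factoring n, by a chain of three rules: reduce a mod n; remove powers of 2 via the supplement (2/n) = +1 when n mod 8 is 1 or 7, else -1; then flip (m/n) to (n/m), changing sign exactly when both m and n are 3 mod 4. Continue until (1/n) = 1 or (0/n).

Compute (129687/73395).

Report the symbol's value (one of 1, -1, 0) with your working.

(129687/73395) = (56292/73395)   [reduce mod 73395]
56292 = 2^2·14073; (2/73395) = -1 since 73395 mod 8 = 3, so (56292/73395) = (-1)^2·(14073/73395); sign now +1
reciprocity: (14073/73395) = +1·(73395/14073) since 14073 mod 4 = 1, 73395 mod 4 = 3; sign now +1
(73395/14073) = (3030/14073)   [reduce mod 14073]
3030 = 2^1·1515; (2/14073) = +1 since 14073 mod 8 = 1, so (3030/14073) = (+1)^1·(1515/14073); sign now +1
reciprocity: (1515/14073) = +1·(14073/1515) since 1515 mod 4 = 3, 14073 mod 4 = 1; sign now +1
(14073/1515) = (438/1515)   [reduce mod 1515]
438 = 2^1·219; (2/1515) = -1 since 1515 mod 8 = 3, so (438/1515) = (-1)^1·(219/1515); sign now -1
reciprocity: (219/1515) = -1·(1515/219) since 219 mod 4 = 3, 1515 mod 4 = 3; sign now +1
(1515/219) = (201/219)   [reduce mod 219]
reciprocity: (201/219) = +1·(219/201) since 201 mod 4 = 1, 219 mod 4 = 3; sign now +1
(219/201) = (18/201)   [reduce mod 201]
18 = 2^1·9; (2/201) = +1 since 201 mod 8 = 1, so (18/201) = (+1)^1·(9/201); sign now +1
reciprocity: (9/201) = +1·(201/9) since 9 mod 4 = 1, 201 mod 4 = 1; sign now +1
(201/9) = (3/9)   [reduce mod 9]
reciprocity: (3/9) = +1·(9/3) since 3 mod 4 = 3, 9 mod 4 = 1; sign now +1
(9/3) = (0/3)   [reduce mod 3]
(0/3) = 0   [gcd(a, n) > 1]; final value = 0

0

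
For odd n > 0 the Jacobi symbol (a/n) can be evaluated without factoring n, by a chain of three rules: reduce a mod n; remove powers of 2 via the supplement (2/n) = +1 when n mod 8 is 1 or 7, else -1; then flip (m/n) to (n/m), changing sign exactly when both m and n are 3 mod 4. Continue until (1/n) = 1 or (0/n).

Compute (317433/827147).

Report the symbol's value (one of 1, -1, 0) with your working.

1

reciprocity: (317433/827147) = +1·(827147/317433) since 317433 mod 4 = 1, 827147 mod 4 = 3; sign now +1
(827147/317433) = (192281/317433)   [reduce mod 317433]
reciprocity: (192281/317433) = +1·(317433/192281) since 192281 mod 4 = 1, 317433 mod 4 = 1; sign now +1
(317433/192281) = (125152/192281)   [reduce mod 192281]
125152 = 2^5·3911; (2/192281) = +1 since 192281 mod 8 = 1, so (125152/192281) = (+1)^5·(3911/192281); sign now +1
reciprocity: (3911/192281) = +1·(192281/3911) since 3911 mod 4 = 3, 192281 mod 4 = 1; sign now +1
(192281/3911) = (642/3911)   [reduce mod 3911]
642 = 2^1·321; (2/3911) = +1 since 3911 mod 8 = 7, so (642/3911) = (+1)^1·(321/3911); sign now +1
reciprocity: (321/3911) = +1·(3911/321) since 321 mod 4 = 1, 3911 mod 4 = 3; sign now +1
(3911/321) = (59/321)   [reduce mod 321]
reciprocity: (59/321) = +1·(321/59) since 59 mod 4 = 3, 321 mod 4 = 1; sign now +1
(321/59) = (26/59)   [reduce mod 59]
26 = 2^1·13; (2/59) = -1 since 59 mod 8 = 3, so (26/59) = (-1)^1·(13/59); sign now -1
reciprocity: (13/59) = +1·(59/13) since 13 mod 4 = 1, 59 mod 4 = 3; sign now -1
(59/13) = (7/13)   [reduce mod 13]
reciprocity: (7/13) = +1·(13/7) since 7 mod 4 = 3, 13 mod 4 = 1; sign now -1
(13/7) = (6/7)   [reduce mod 7]
6 = 2^1·3; (2/7) = +1 since 7 mod 8 = 7, so (6/7) = (+1)^1·(3/7); sign now -1
reciprocity: (3/7) = -1·(7/3) since 3 mod 4 = 3, 7 mod 4 = 3; sign now +1
(7/3) = (1/3)   [reduce mod 3]
(1/3) = 1; final value = sign = +1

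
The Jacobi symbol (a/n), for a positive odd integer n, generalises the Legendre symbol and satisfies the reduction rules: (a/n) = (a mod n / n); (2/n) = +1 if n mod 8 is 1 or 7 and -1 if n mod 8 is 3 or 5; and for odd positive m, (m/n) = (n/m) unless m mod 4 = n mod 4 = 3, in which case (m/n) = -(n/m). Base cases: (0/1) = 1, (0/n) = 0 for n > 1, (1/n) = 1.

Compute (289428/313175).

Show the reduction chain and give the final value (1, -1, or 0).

-1

289428 = 2^2·72357; (2/313175) = +1 since 313175 mod 8 = 7, so (289428/313175) = (+1)^2·(72357/313175); sign now +1
reciprocity: (72357/313175) = +1·(313175/72357) since 72357 mod 4 = 1, 313175 mod 4 = 3; sign now +1
(313175/72357) = (23747/72357)   [reduce mod 72357]
reciprocity: (23747/72357) = +1·(72357/23747) since 23747 mod 4 = 3, 72357 mod 4 = 1; sign now +1
(72357/23747) = (1116/23747)   [reduce mod 23747]
1116 = 2^2·279; (2/23747) = -1 since 23747 mod 8 = 3, so (1116/23747) = (-1)^2·(279/23747); sign now +1
reciprocity: (279/23747) = -1·(23747/279) since 279 mod 4 = 3, 23747 mod 4 = 3; sign now -1
(23747/279) = (32/279)   [reduce mod 279]
32 = 2^5·1; (2/279) = +1 since 279 mod 8 = 7, so (32/279) = (+1)^5·(1/279); sign now -1
(1/279) = 1; final value = sign = -1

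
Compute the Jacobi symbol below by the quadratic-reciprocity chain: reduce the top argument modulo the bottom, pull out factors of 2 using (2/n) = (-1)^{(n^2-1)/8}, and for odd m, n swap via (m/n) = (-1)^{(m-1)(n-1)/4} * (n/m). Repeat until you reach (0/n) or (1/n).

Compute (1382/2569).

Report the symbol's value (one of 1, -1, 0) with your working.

1382 = 2^1·691; (2/2569) = +1 since 2569 mod 8 = 1, so (1382/2569) = (+1)^1·(691/2569); sign now +1
reciprocity: (691/2569) = +1·(2569/691) since 691 mod 4 = 3, 2569 mod 4 = 1; sign now +1
(2569/691) = (496/691)   [reduce mod 691]
496 = 2^4·31; (2/691) = -1 since 691 mod 8 = 3, so (496/691) = (-1)^4·(31/691); sign now +1
reciprocity: (31/691) = -1·(691/31) since 31 mod 4 = 3, 691 mod 4 = 3; sign now -1
(691/31) = (9/31)   [reduce mod 31]
reciprocity: (9/31) = +1·(31/9) since 9 mod 4 = 1, 31 mod 4 = 3; sign now -1
(31/9) = (4/9)   [reduce mod 9]
4 = 2^2·1; (2/9) = +1 since 9 mod 8 = 1, so (4/9) = (+1)^2·(1/9); sign now -1
(1/9) = 1; final value = sign = -1

-1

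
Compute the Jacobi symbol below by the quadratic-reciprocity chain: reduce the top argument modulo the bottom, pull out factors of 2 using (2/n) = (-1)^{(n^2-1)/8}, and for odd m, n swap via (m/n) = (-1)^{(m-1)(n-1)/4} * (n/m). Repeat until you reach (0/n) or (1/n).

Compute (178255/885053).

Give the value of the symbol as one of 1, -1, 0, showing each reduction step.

reciprocity: (178255/885053) = +1·(885053/178255) since 178255 mod 4 = 3, 885053 mod 4 = 1; sign now +1
(885053/178255) = (172033/178255)   [reduce mod 178255]
reciprocity: (172033/178255) = +1·(178255/172033) since 172033 mod 4 = 1, 178255 mod 4 = 3; sign now +1
(178255/172033) = (6222/172033)   [reduce mod 172033]
6222 = 2^1·3111; (2/172033) = +1 since 172033 mod 8 = 1, so (6222/172033) = (+1)^1·(3111/172033); sign now +1
reciprocity: (3111/172033) = +1·(172033/3111) since 3111 mod 4 = 3, 172033 mod 4 = 1; sign now +1
(172033/3111) = (928/3111)   [reduce mod 3111]
928 = 2^5·29; (2/3111) = +1 since 3111 mod 8 = 7, so (928/3111) = (+1)^5·(29/3111); sign now +1
reciprocity: (29/3111) = +1·(3111/29) since 29 mod 4 = 1, 3111 mod 4 = 3; sign now +1
(3111/29) = (8/29)   [reduce mod 29]
8 = 2^3·1; (2/29) = -1 since 29 mod 8 = 5, so (8/29) = (-1)^3·(1/29); sign now -1
(1/29) = 1; final value = sign = -1

-1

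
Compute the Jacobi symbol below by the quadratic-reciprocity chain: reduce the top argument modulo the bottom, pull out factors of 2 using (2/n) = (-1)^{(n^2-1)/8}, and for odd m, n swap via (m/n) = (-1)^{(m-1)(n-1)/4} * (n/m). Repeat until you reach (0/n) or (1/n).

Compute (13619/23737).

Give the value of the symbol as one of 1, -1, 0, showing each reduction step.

-1

flip (13619/23737) -> (23737/13619): both odd, 13619 mod 4 = 3, 23737 mod 4 = 1, so the flip contributes +1; sign now +1
(23737/13619): 23737 mod 13619 = 10118, so (23737/13619) = (10118/13619)
factor out 2^1: 10118 = 2^1·5059; with 13619 mod 8 = 3, (2/13619) = -1; sign now -1; continue with (5059/13619)
flip (5059/13619) -> (13619/5059): both odd, 5059 mod 4 = 3, 13619 mod 4 = 3, so the flip contributes -1; sign now +1
(13619/5059): 13619 mod 5059 = 3501, so (13619/5059) = (3501/5059)
flip (3501/5059) -> (5059/3501): both odd, 3501 mod 4 = 1, 5059 mod 4 = 3, so the flip contributes +1; sign now +1
(5059/3501): 5059 mod 3501 = 1558, so (5059/3501) = (1558/3501)
factor out 2^1: 1558 = 2^1·779; with 3501 mod 8 = 5, (2/3501) = -1; sign now -1; continue with (779/3501)
flip (779/3501) -> (3501/779): both odd, 779 mod 4 = 3, 3501 mod 4 = 1, so the flip contributes +1; sign now -1
(3501/779): 3501 mod 779 = 385, so (3501/779) = (385/779)
flip (385/779) -> (779/385): both odd, 385 mod 4 = 1, 779 mod 4 = 3, so the flip contributes +1; sign now -1
(779/385): 779 mod 385 = 9, so (779/385) = (9/385)
flip (9/385) -> (385/9): both odd, 9 mod 4 = 1, 385 mod 4 = 1, so the flip contributes +1; sign now -1
(385/9): 385 mod 9 = 7, so (385/9) = (7/9)
flip (7/9) -> (9/7): both odd, 7 mod 4 = 3, 9 mod 4 = 1, so the flip contributes +1; sign now -1
(9/7): 9 mod 7 = 2, so (9/7) = (2/7)
factor out 2^1: 2 = 2^1·1; with 7 mod 8 = 7, (2/7) = +1; sign now -1; continue with (1/7)
reached (1/7) = 1, so the symbol is -1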